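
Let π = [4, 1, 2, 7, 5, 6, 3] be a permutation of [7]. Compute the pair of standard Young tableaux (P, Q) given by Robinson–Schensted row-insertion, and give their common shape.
P = [1, 2, 3, 6] / [4, 5] / [7];  Q = [1, 3, 4, 6] / [2, 5] / [7];  common shape = (4, 2, 1)

Row-insert the values π_1, π_2, … into P one at a time, bumping the leftmost entry strictly greater than the inserted value down to the next row. The recording tableau Q records, in position (i, j), the step at which that cell was added to P.
  Insert 4 (step 1): P = [4];  Q = [1]
  Insert 1 (step 2): P = [1] / [4];  Q = [1] / [2]
  Insert 2 (step 3): P = [1, 2] / [4];  Q = [1, 3] / [2]
  Insert 7 (step 4): P = [1, 2, 7] / [4];  Q = [1, 3, 4] / [2]
  Insert 5 (step 5): P = [1, 2, 5] / [4, 7];  Q = [1, 3, 4] / [2, 5]
  Insert 6 (step 6): P = [1, 2, 5, 6] / [4, 7];  Q = [1, 3, 4, 6] / [2, 5]
  Insert 3 (step 7): P = [1, 2, 3, 6] / [4, 5] / [7];  Q = [1, 3, 4, 6] / [2, 5] / [7]
Final shape: (4, 2, 1).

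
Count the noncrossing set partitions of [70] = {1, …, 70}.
C_70 = 1321422108420282270489942177190229544600

These noncrossing partitions are counted by the Catalan number C_n = (1/(n + 1)) · C(2n, n). For n = 70: C_70 = (1/71) · C(140, 70) = 93820969697840041204785894580506297666600/71 = 1321422108420282270489942177190229544600.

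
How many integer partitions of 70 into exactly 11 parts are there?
p(70, 11 parts) = 237489

Partitions of n into exactly k parts are in bijection with partitions of n − k into at most k parts (subtract 1 from each part). So p(70, exactly 11) = p(59, parts ≤ 11). Computing via the recurrence p(m, j) = p(m, j−1) + p(m−j, j) gives 237489.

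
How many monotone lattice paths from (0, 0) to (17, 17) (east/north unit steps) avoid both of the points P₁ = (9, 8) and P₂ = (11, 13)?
Number of paths = 1325646980

Inclusion–exclusion. Total paths: C(34, 17) = 2333606220. Through P₁: C(17, 9)·C(17, 8) = 590976100. Through P₂: C(24, 11)·C(10, 6) = 524190240. Since P₁ is strictly southwest of P₂, a monotone path through both must visit P₁ then P₂; paths through both = C(17, 9)·C(7, 2)·C(10, 6) = 107207100. Avoid both = 2333606220 − 590976100 − 524190240 + 107207100 = 1325646980.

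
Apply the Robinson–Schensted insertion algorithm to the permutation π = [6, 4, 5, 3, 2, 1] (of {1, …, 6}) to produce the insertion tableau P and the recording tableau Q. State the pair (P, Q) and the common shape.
P = [1, 5] / [2] / [3] / [4] / [6];  Q = [1, 3] / [2] / [4] / [5] / [6];  common shape = (2, 1, 1, 1, 1)

Row-insert the values π_1, π_2, … into P one at a time, bumping the leftmost entry strictly greater than the inserted value down to the next row. The recording tableau Q records, in position (i, j), the step at which that cell was added to P.
  Insert 6 (step 1): P = [6];  Q = [1]
  Insert 4 (step 2): P = [4] / [6];  Q = [1] / [2]
  Insert 5 (step 3): P = [4, 5] / [6];  Q = [1, 3] / [2]
  Insert 3 (step 4): P = [3, 5] / [4] / [6];  Q = [1, 3] / [2] / [4]
  Insert 2 (step 5): P = [2, 5] / [3] / [4] / [6];  Q = [1, 3] / [2] / [4] / [5]
  Insert 1 (step 6): P = [1, 5] / [2] / [3] / [4] / [6];  Q = [1, 3] / [2] / [4] / [5] / [6]
Final shape: (2, 1, 1, 1, 1).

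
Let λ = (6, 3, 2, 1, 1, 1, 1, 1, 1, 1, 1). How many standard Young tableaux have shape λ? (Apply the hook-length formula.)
# SYT of shape (6, 3, 2, 1, 1, 1, 1, 1, 1, 1, 1) = 2494206

Hook-length formula: f^λ = n! / Π hook(c), product over all cells c of the Young diagram. For λ = (6, 3, 2, 1, 1, 1, 1, 1, 1, 1, 1), n = 19 boxes. Hook lengths by row (left-to-right, top-to-bottom): [16, 7, 5, 3, 2, 1]; [12, 3, 1]; [10, 1]; [8]; [7]; [6]; [5]; [4]; [3]; [2]; [1]. Product of hooks = 48771072000. So f^λ = 19! / 48771072000 = 121645100408832000 / 48771072000 = 2494206.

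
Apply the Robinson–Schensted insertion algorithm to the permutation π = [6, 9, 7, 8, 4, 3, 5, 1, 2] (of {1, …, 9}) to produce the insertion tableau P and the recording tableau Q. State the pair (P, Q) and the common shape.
P = [1, 2, 8] / [3, 5] / [4, 7] / [6] / [9];  Q = [1, 2, 4] / [3, 7] / [5, 9] / [6] / [8];  common shape = (3, 2, 2, 1, 1)

Row-insert the values π_1, π_2, … into P one at a time, bumping the leftmost entry strictly greater than the inserted value down to the next row. The recording tableau Q records, in position (i, j), the step at which that cell was added to P.
  Insert 6 (step 1): P = [6];  Q = [1]
  Insert 9 (step 2): P = [6, 9];  Q = [1, 2]
  Insert 7 (step 3): P = [6, 7] / [9];  Q = [1, 2] / [3]
  Insert 8 (step 4): P = [6, 7, 8] / [9];  Q = [1, 2, 4] / [3]
  Insert 4 (step 5): P = [4, 7, 8] / [6] / [9];  Q = [1, 2, 4] / [3] / [5]
  Insert 3 (step 6): P = [3, 7, 8] / [4] / [6] / [9];  Q = [1, 2, 4] / [3] / [5] / [6]
  Insert 5 (step 7): P = [3, 5, 8] / [4, 7] / [6] / [9];  Q = [1, 2, 4] / [3, 7] / [5] / [6]
  Insert 1 (step 8): P = [1, 5, 8] / [3, 7] / [4] / [6] / [9];  Q = [1, 2, 4] / [3, 7] / [5] / [6] / [8]
  Insert 2 (step 9): P = [1, 2, 8] / [3, 5] / [4, 7] / [6] / [9];  Q = [1, 2, 4] / [3, 7] / [5, 9] / [6] / [8]
Final shape: (3, 2, 2, 1, 1).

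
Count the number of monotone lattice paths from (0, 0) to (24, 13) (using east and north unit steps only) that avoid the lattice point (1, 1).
Number of paths = 1893563700

Total paths from (0, 0) to (24, 13): C(37, 24) = 3562467300. Paths through (1, 1): (paths (0, 0) → (1, 1)) × (paths (1, 1) → (24, 13)) = C(2, 1) · C(35, 23) = 2 · 834451800 = 1668903600. Avoidance count = 3562467300 − 1668903600 = 1893563700.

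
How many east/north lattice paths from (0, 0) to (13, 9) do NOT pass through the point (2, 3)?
Number of paths = 373660

Total paths from (0, 0) to (13, 9): C(22, 13) = 497420. Paths through (2, 3): (paths (0, 0) → (2, 3)) × (paths (2, 3) → (13, 9)) = C(5, 2) · C(17, 11) = 10 · 12376 = 123760. Avoidance count = 497420 − 123760 = 373660.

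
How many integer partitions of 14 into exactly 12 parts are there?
p(14, 12 parts) = 2

Partitions of n into exactly k parts ↔ partitions of n − k into at most k parts (subtract 1 from each part). For n = 14, k = 12, the partitions are: 3+1+1+1+1+1+1+1+1+1+1+1, 2+2+1+1+1+1+1+1+1+1+1+1. Count = 2.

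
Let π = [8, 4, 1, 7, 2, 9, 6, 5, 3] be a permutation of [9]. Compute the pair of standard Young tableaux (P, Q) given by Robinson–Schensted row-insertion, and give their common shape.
P = [1, 2, 3] / [4, 5, 9] / [6] / [7] / [8];  Q = [1, 4, 6] / [2, 5, 7] / [3] / [8] / [9];  common shape = (3, 3, 1, 1, 1)

Row-insert the values π_1, π_2, … into P one at a time, bumping the leftmost entry strictly greater than the inserted value down to the next row. The recording tableau Q records, in position (i, j), the step at which that cell was added to P.
  Insert 8 (step 1): P = [8];  Q = [1]
  Insert 4 (step 2): P = [4] / [8];  Q = [1] / [2]
  Insert 1 (step 3): P = [1] / [4] / [8];  Q = [1] / [2] / [3]
  Insert 7 (step 4): P = [1, 7] / [4] / [8];  Q = [1, 4] / [2] / [3]
  Insert 2 (step 5): P = [1, 2] / [4, 7] / [8];  Q = [1, 4] / [2, 5] / [3]
  Insert 9 (step 6): P = [1, 2, 9] / [4, 7] / [8];  Q = [1, 4, 6] / [2, 5] / [3]
  Insert 6 (step 7): P = [1, 2, 6] / [4, 7, 9] / [8];  Q = [1, 4, 6] / [2, 5, 7] / [3]
  Insert 5 (step 8): P = [1, 2, 5] / [4, 6, 9] / [7] / [8];  Q = [1, 4, 6] / [2, 5, 7] / [3] / [8]
  Insert 3 (step 9): P = [1, 2, 3] / [4, 5, 9] / [6] / [7] / [8];  Q = [1, 4, 6] / [2, 5, 7] / [3] / [8] / [9]
Final shape: (3, 3, 1, 1, 1).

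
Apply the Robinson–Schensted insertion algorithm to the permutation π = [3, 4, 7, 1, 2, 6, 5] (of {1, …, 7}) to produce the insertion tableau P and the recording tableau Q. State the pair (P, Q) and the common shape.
P = [1, 2, 5] / [3, 4, 6] / [7];  Q = [1, 2, 3] / [4, 5, 6] / [7];  common shape = (3, 3, 1)

Row-insert the values π_1, π_2, … into P one at a time, bumping the leftmost entry strictly greater than the inserted value down to the next row. The recording tableau Q records, in position (i, j), the step at which that cell was added to P.
  Insert 3 (step 1): P = [3];  Q = [1]
  Insert 4 (step 2): P = [3, 4];  Q = [1, 2]
  Insert 7 (step 3): P = [3, 4, 7];  Q = [1, 2, 3]
  Insert 1 (step 4): P = [1, 4, 7] / [3];  Q = [1, 2, 3] / [4]
  Insert 2 (step 5): P = [1, 2, 7] / [3, 4];  Q = [1, 2, 3] / [4, 5]
  Insert 6 (step 6): P = [1, 2, 6] / [3, 4, 7];  Q = [1, 2, 3] / [4, 5, 6]
  Insert 5 (step 7): P = [1, 2, 5] / [3, 4, 6] / [7];  Q = [1, 2, 3] / [4, 5, 6] / [7]
Final shape: (3, 3, 1).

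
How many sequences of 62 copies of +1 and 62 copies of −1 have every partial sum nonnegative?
C_62 = 24139737743045626825711458546273312

These ballot sequences are counted by the Catalan number C_n = (1/(n + 1)) · C(2n, n). For n = 62: C_62 = (1/63) · C(124, 62) = 1520803477811874490019821888415218656/63 = 24139737743045626825711458546273312.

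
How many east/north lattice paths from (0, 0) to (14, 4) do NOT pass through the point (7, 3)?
Number of paths = 2100

Total paths from (0, 0) to (14, 4): C(18, 14) = 3060. Paths through (7, 3): (paths (0, 0) → (7, 3)) × (paths (7, 3) → (14, 4)) = C(10, 7) · C(8, 7) = 120 · 8 = 960. Avoidance count = 3060 − 960 = 2100.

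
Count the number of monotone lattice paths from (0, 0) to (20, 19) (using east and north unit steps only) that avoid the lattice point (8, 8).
Number of paths = 51522020550

Total paths from (0, 0) to (20, 19): C(39, 20) = 68923264410. Paths through (8, 8): (paths (0, 0) → (8, 8)) × (paths (8, 8) → (20, 19)) = C(16, 8) · C(23, 12) = 12870 · 1352078 = 17401243860. Avoidance count = 68923264410 − 17401243860 = 51522020550.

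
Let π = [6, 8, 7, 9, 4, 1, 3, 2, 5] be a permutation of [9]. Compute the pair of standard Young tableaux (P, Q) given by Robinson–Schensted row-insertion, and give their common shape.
P = [1, 2, 5] / [3, 7, 9] / [4] / [6] / [8];  Q = [1, 2, 4] / [3, 7, 9] / [5] / [6] / [8];  common shape = (3, 3, 1, 1, 1)

Row-insert the values π_1, π_2, … into P one at a time, bumping the leftmost entry strictly greater than the inserted value down to the next row. The recording tableau Q records, in position (i, j), the step at which that cell was added to P.
  Insert 6 (step 1): P = [6];  Q = [1]
  Insert 8 (step 2): P = [6, 8];  Q = [1, 2]
  Insert 7 (step 3): P = [6, 7] / [8];  Q = [1, 2] / [3]
  Insert 9 (step 4): P = [6, 7, 9] / [8];  Q = [1, 2, 4] / [3]
  Insert 4 (step 5): P = [4, 7, 9] / [6] / [8];  Q = [1, 2, 4] / [3] / [5]
  Insert 1 (step 6): P = [1, 7, 9] / [4] / [6] / [8];  Q = [1, 2, 4] / [3] / [5] / [6]
  Insert 3 (step 7): P = [1, 3, 9] / [4, 7] / [6] / [8];  Q = [1, 2, 4] / [3, 7] / [5] / [6]
  Insert 2 (step 8): P = [1, 2, 9] / [3, 7] / [4] / [6] / [8];  Q = [1, 2, 4] / [3, 7] / [5] / [6] / [8]
  Insert 5 (step 9): P = [1, 2, 5] / [3, 7, 9] / [4] / [6] / [8];  Q = [1, 2, 4] / [3, 7, 9] / [5] / [6] / [8]
Final shape: (3, 3, 1, 1, 1).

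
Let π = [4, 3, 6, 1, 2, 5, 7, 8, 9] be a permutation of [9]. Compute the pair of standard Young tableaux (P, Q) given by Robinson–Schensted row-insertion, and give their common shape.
P = [1, 2, 5, 7, 8, 9] / [3, 6] / [4];  Q = [1, 3, 6, 7, 8, 9] / [2, 5] / [4];  common shape = (6, 2, 1)

Row-insert the values π_1, π_2, … into P one at a time, bumping the leftmost entry strictly greater than the inserted value down to the next row. The recording tableau Q records, in position (i, j), the step at which that cell was added to P.
  Insert 4 (step 1): P = [4];  Q = [1]
  Insert 3 (step 2): P = [3] / [4];  Q = [1] / [2]
  Insert 6 (step 3): P = [3, 6] / [4];  Q = [1, 3] / [2]
  Insert 1 (step 4): P = [1, 6] / [3] / [4];  Q = [1, 3] / [2] / [4]
  Insert 2 (step 5): P = [1, 2] / [3, 6] / [4];  Q = [1, 3] / [2, 5] / [4]
  Insert 5 (step 6): P = [1, 2, 5] / [3, 6] / [4];  Q = [1, 3, 6] / [2, 5] / [4]
  Insert 7 (step 7): P = [1, 2, 5, 7] / [3, 6] / [4];  Q = [1, 3, 6, 7] / [2, 5] / [4]
  Insert 8 (step 8): P = [1, 2, 5, 7, 8] / [3, 6] / [4];  Q = [1, 3, 6, 7, 8] / [2, 5] / [4]
  Insert 9 (step 9): P = [1, 2, 5, 7, 8, 9] / [3, 6] / [4];  Q = [1, 3, 6, 7, 8, 9] / [2, 5] / [4]
Final shape: (6, 2, 1).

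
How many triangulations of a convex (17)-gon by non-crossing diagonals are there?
C_15 = 9694845

These polygon triangulations are counted by the Catalan number C_n = (1/(n + 1)) · C(2n, n). For n = 15: C_15 = (1/16) · C(30, 15) = 155117520/16 = 9694845.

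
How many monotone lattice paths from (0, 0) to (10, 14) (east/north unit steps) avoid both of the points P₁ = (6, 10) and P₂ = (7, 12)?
Number of paths = 1137056

Inclusion–exclusion. Total paths: C(24, 10) = 1961256. Through P₁: C(16, 6)·C(8, 4) = 560560. Through P₂: C(19, 7)·C(5, 3) = 503880. Since P₁ is strictly southwest of P₂, a monotone path through both must visit P₁ then P₂; paths through both = C(16, 6)·C(3, 1)·C(5, 3) = 240240. Avoid both = 1961256 − 560560 − 503880 + 240240 = 1137056.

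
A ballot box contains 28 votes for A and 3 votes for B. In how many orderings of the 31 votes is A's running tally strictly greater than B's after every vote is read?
Strict-lead orderings = 3625

Total orderings of the 31 votes with 28 for A: C(31, 28) = 4495. By the Bertrand ballot formula (Cycle Lemma / reflection principle), the number of orderings in which A is strictly ahead of B throughout is (p − q)/(p + q) · C(p + q, p) = (28 − 3)/(28 + 3) · 4495 = 3625.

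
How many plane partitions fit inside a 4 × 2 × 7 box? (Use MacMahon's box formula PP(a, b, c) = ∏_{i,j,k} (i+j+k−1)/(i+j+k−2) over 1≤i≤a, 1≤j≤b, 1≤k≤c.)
PP(4, 2, 7) = 32670

Evaluate the triple product over i = 1..4, j = 1..2, k = 1..7. The factors are (2/1) · (3/2) · (4/3) · (5/4) · (6/5) · (7/6) · (8/7) · (3/2) · … (56 factors total). The numerators and denominators telescope so the product is an integer; carrying out the multiplication exactly gives PP(4, 2, 7) = 32670.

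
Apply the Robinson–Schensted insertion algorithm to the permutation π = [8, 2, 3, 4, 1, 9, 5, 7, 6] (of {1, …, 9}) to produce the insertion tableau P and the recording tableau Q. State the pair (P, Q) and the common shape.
P = [1, 3, 4, 5, 6] / [2, 7] / [8, 9];  Q = [1, 3, 4, 6, 8] / [2, 7] / [5, 9];  common shape = (5, 2, 2)

Row-insert the values π_1, π_2, … into P one at a time, bumping the leftmost entry strictly greater than the inserted value down to the next row. The recording tableau Q records, in position (i, j), the step at which that cell was added to P.
  Insert 8 (step 1): P = [8];  Q = [1]
  Insert 2 (step 2): P = [2] / [8];  Q = [1] / [2]
  Insert 3 (step 3): P = [2, 3] / [8];  Q = [1, 3] / [2]
  Insert 4 (step 4): P = [2, 3, 4] / [8];  Q = [1, 3, 4] / [2]
  Insert 1 (step 5): P = [1, 3, 4] / [2] / [8];  Q = [1, 3, 4] / [2] / [5]
  Insert 9 (step 6): P = [1, 3, 4, 9] / [2] / [8];  Q = [1, 3, 4, 6] / [2] / [5]
  Insert 5 (step 7): P = [1, 3, 4, 5] / [2, 9] / [8];  Q = [1, 3, 4, 6] / [2, 7] / [5]
  Insert 7 (step 8): P = [1, 3, 4, 5, 7] / [2, 9] / [8];  Q = [1, 3, 4, 6, 8] / [2, 7] / [5]
  Insert 6 (step 9): P = [1, 3, 4, 5, 6] / [2, 7] / [8, 9];  Q = [1, 3, 4, 6, 8] / [2, 7] / [5, 9]
Final shape: (5, 2, 2).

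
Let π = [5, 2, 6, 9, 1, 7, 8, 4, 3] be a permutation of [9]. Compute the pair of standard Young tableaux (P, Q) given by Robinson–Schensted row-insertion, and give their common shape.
P = [1, 3, 7, 8] / [2, 4] / [5, 6] / [9];  Q = [1, 3, 4, 7] / [2, 6] / [5, 8] / [9];  common shape = (4, 2, 2, 1)

Row-insert the values π_1, π_2, … into P one at a time, bumping the leftmost entry strictly greater than the inserted value down to the next row. The recording tableau Q records, in position (i, j), the step at which that cell was added to P.
  Insert 5 (step 1): P = [5];  Q = [1]
  Insert 2 (step 2): P = [2] / [5];  Q = [1] / [2]
  Insert 6 (step 3): P = [2, 6] / [5];  Q = [1, 3] / [2]
  Insert 9 (step 4): P = [2, 6, 9] / [5];  Q = [1, 3, 4] / [2]
  Insert 1 (step 5): P = [1, 6, 9] / [2] / [5];  Q = [1, 3, 4] / [2] / [5]
  Insert 7 (step 6): P = [1, 6, 7] / [2, 9] / [5];  Q = [1, 3, 4] / [2, 6] / [5]
  Insert 8 (step 7): P = [1, 6, 7, 8] / [2, 9] / [5];  Q = [1, 3, 4, 7] / [2, 6] / [5]
  Insert 4 (step 8): P = [1, 4, 7, 8] / [2, 6] / [5, 9];  Q = [1, 3, 4, 7] / [2, 6] / [5, 8]
  Insert 3 (step 9): P = [1, 3, 7, 8] / [2, 4] / [5, 6] / [9];  Q = [1, 3, 4, 7] / [2, 6] / [5, 8] / [9]
Final shape: (4, 2, 2, 1).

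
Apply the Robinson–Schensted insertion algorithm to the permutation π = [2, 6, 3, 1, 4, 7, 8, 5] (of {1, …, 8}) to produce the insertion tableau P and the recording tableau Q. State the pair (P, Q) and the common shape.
P = [1, 3, 4, 5, 8] / [2, 7] / [6];  Q = [1, 2, 5, 6, 7] / [3, 8] / [4];  common shape = (5, 2, 1)

Row-insert the values π_1, π_2, … into P one at a time, bumping the leftmost entry strictly greater than the inserted value down to the next row. The recording tableau Q records, in position (i, j), the step at which that cell was added to P.
  Insert 2 (step 1): P = [2];  Q = [1]
  Insert 6 (step 2): P = [2, 6];  Q = [1, 2]
  Insert 3 (step 3): P = [2, 3] / [6];  Q = [1, 2] / [3]
  Insert 1 (step 4): P = [1, 3] / [2] / [6];  Q = [1, 2] / [3] / [4]
  Insert 4 (step 5): P = [1, 3, 4] / [2] / [6];  Q = [1, 2, 5] / [3] / [4]
  Insert 7 (step 6): P = [1, 3, 4, 7] / [2] / [6];  Q = [1, 2, 5, 6] / [3] / [4]
  Insert 8 (step 7): P = [1, 3, 4, 7, 8] / [2] / [6];  Q = [1, 2, 5, 6, 7] / [3] / [4]
  Insert 5 (step 8): P = [1, 3, 4, 5, 8] / [2, 7] / [6];  Q = [1, 2, 5, 6, 7] / [3, 8] / [4]
Final shape: (5, 2, 1).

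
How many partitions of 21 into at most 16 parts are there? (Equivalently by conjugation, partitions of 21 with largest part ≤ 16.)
p(21, parts ≤ 16) = 780

Use the recurrence p(n, m) = p(n, m−1) + p(n−m, m): either the largest part is < m (count p(n, m−1)) or the largest part is exactly m (remove one copy of m, count p(n−m, m)). With p(0, ·) = 1 this gives p(21, parts ≤ 16) = 780. (By conjugating Young diagrams, this also counts partitions of 21 into at most 16 parts.)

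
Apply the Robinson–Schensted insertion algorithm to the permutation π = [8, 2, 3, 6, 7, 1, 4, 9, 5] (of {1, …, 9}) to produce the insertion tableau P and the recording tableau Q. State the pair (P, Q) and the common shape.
P = [1, 3, 4, 5, 9] / [2, 6, 7] / [8];  Q = [1, 3, 4, 5, 8] / [2, 7, 9] / [6];  common shape = (5, 3, 1)

Row-insert the values π_1, π_2, … into P one at a time, bumping the leftmost entry strictly greater than the inserted value down to the next row. The recording tableau Q records, in position (i, j), the step at which that cell was added to P.
  Insert 8 (step 1): P = [8];  Q = [1]
  Insert 2 (step 2): P = [2] / [8];  Q = [1] / [2]
  Insert 3 (step 3): P = [2, 3] / [8];  Q = [1, 3] / [2]
  Insert 6 (step 4): P = [2, 3, 6] / [8];  Q = [1, 3, 4] / [2]
  Insert 7 (step 5): P = [2, 3, 6, 7] / [8];  Q = [1, 3, 4, 5] / [2]
  Insert 1 (step 6): P = [1, 3, 6, 7] / [2] / [8];  Q = [1, 3, 4, 5] / [2] / [6]
  Insert 4 (step 7): P = [1, 3, 4, 7] / [2, 6] / [8];  Q = [1, 3, 4, 5] / [2, 7] / [6]
  Insert 9 (step 8): P = [1, 3, 4, 7, 9] / [2, 6] / [8];  Q = [1, 3, 4, 5, 8] / [2, 7] / [6]
  Insert 5 (step 9): P = [1, 3, 4, 5, 9] / [2, 6, 7] / [8];  Q = [1, 3, 4, 5, 8] / [2, 7, 9] / [6]
Final shape: (5, 3, 1).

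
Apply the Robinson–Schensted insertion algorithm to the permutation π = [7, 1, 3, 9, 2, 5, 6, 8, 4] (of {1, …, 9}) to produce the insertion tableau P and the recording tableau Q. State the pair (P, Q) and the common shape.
P = [1, 2, 4, 6, 8] / [3, 5] / [7, 9];  Q = [1, 3, 4, 7, 8] / [2, 6] / [5, 9];  common shape = (5, 2, 2)

Row-insert the values π_1, π_2, … into P one at a time, bumping the leftmost entry strictly greater than the inserted value down to the next row. The recording tableau Q records, in position (i, j), the step at which that cell was added to P.
  Insert 7 (step 1): P = [7];  Q = [1]
  Insert 1 (step 2): P = [1] / [7];  Q = [1] / [2]
  Insert 3 (step 3): P = [1, 3] / [7];  Q = [1, 3] / [2]
  Insert 9 (step 4): P = [1, 3, 9] / [7];  Q = [1, 3, 4] / [2]
  Insert 2 (step 5): P = [1, 2, 9] / [3] / [7];  Q = [1, 3, 4] / [2] / [5]
  Insert 5 (step 6): P = [1, 2, 5] / [3, 9] / [7];  Q = [1, 3, 4] / [2, 6] / [5]
  Insert 6 (step 7): P = [1, 2, 5, 6] / [3, 9] / [7];  Q = [1, 3, 4, 7] / [2, 6] / [5]
  Insert 8 (step 8): P = [1, 2, 5, 6, 8] / [3, 9] / [7];  Q = [1, 3, 4, 7, 8] / [2, 6] / [5]
  Insert 4 (step 9): P = [1, 2, 4, 6, 8] / [3, 5] / [7, 9];  Q = [1, 3, 4, 7, 8] / [2, 6] / [5, 9]
Final shape: (5, 2, 2).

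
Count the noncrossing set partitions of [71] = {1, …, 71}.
C_71 = 5175569924646105559418940193995065716350

These noncrossing partitions are counted by the Catalan number C_n = (1/(n + 1)) · C(2n, n). For n = 71: C_71 = (1/72) · C(142, 71) = 372641034574519600278163693967644731577200/72 = 5175569924646105559418940193995065716350.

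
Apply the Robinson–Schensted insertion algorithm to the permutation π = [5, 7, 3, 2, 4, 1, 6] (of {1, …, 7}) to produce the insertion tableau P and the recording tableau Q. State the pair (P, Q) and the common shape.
P = [1, 4, 6] / [2, 7] / [3] / [5];  Q = [1, 2, 7] / [3, 5] / [4] / [6];  common shape = (3, 2, 1, 1)

Row-insert the values π_1, π_2, … into P one at a time, bumping the leftmost entry strictly greater than the inserted value down to the next row. The recording tableau Q records, in position (i, j), the step at which that cell was added to P.
  Insert 5 (step 1): P = [5];  Q = [1]
  Insert 7 (step 2): P = [5, 7];  Q = [1, 2]
  Insert 3 (step 3): P = [3, 7] / [5];  Q = [1, 2] / [3]
  Insert 2 (step 4): P = [2, 7] / [3] / [5];  Q = [1, 2] / [3] / [4]
  Insert 4 (step 5): P = [2, 4] / [3, 7] / [5];  Q = [1, 2] / [3, 5] / [4]
  Insert 1 (step 6): P = [1, 4] / [2, 7] / [3] / [5];  Q = [1, 2] / [3, 5] / [4] / [6]
  Insert 6 (step 7): P = [1, 4, 6] / [2, 7] / [3] / [5];  Q = [1, 2, 7] / [3, 5] / [4] / [6]
Final shape: (3, 2, 1, 1).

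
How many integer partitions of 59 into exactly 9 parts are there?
p(59, 9 parts) = 45812

Partitions of n into exactly k parts are in bijection with partitions of n − k into at most k parts (subtract 1 from each part). So p(59, exactly 9) = p(50, parts ≤ 9). Computing via the recurrence p(m, j) = p(m, j−1) + p(m−j, j) gives 45812.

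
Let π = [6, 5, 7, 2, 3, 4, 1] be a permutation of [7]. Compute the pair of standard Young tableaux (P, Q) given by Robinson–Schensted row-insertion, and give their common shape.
P = [1, 3, 4] / [2, 7] / [5] / [6];  Q = [1, 3, 6] / [2, 5] / [4] / [7];  common shape = (3, 2, 1, 1)

Row-insert the values π_1, π_2, … into P one at a time, bumping the leftmost entry strictly greater than the inserted value down to the next row. The recording tableau Q records, in position (i, j), the step at which that cell was added to P.
  Insert 6 (step 1): P = [6];  Q = [1]
  Insert 5 (step 2): P = [5] / [6];  Q = [1] / [2]
  Insert 7 (step 3): P = [5, 7] / [6];  Q = [1, 3] / [2]
  Insert 2 (step 4): P = [2, 7] / [5] / [6];  Q = [1, 3] / [2] / [4]
  Insert 3 (step 5): P = [2, 3] / [5, 7] / [6];  Q = [1, 3] / [2, 5] / [4]
  Insert 4 (step 6): P = [2, 3, 4] / [5, 7] / [6];  Q = [1, 3, 6] / [2, 5] / [4]
  Insert 1 (step 7): P = [1, 3, 4] / [2, 7] / [5] / [6];  Q = [1, 3, 6] / [2, 5] / [4] / [7]
Final shape: (3, 2, 1, 1).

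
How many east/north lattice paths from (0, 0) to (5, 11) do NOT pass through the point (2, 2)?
Number of paths = 3048

Total paths from (0, 0) to (5, 11): C(16, 5) = 4368. Paths through (2, 2): (paths (0, 0) → (2, 2)) × (paths (2, 2) → (5, 11)) = C(4, 2) · C(12, 3) = 6 · 220 = 1320. Avoidance count = 4368 − 1320 = 3048.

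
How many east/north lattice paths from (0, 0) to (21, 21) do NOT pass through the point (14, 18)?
Number of paths = 481685602440

Total paths from (0, 0) to (21, 21): C(42, 21) = 538257874440. Paths through (14, 18): (paths (0, 0) → (14, 18)) × (paths (14, 18) → (21, 21)) = C(32, 14) · C(10, 7) = 471435600 · 120 = 56572272000. Avoidance count = 538257874440 − 56572272000 = 481685602440.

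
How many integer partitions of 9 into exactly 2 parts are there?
p(9, 2 parts) = 4

Partitions of n into exactly k parts ↔ partitions of n − k into at most k parts (subtract 1 from each part). For n = 9, k = 2, the partitions are: 8+1, 7+2, 6+3, 5+4. Count = 4.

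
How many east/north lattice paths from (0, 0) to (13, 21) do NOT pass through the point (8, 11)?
Number of paths = 701011014

Total paths from (0, 0) to (13, 21): C(34, 13) = 927983760. Paths through (8, 11): (paths (0, 0) → (8, 11)) × (paths (8, 11) → (13, 21)) = C(19, 8) · C(15, 5) = 75582 · 3003 = 226972746. Avoidance count = 927983760 − 226972746 = 701011014.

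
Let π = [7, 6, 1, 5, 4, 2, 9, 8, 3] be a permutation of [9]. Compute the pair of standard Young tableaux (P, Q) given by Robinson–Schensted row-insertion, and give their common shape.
P = [1, 2, 3] / [4, 8] / [5, 9] / [6] / [7];  Q = [1, 4, 7] / [2, 8] / [3, 9] / [5] / [6];  common shape = (3, 2, 2, 1, 1)

Row-insert the values π_1, π_2, … into P one at a time, bumping the leftmost entry strictly greater than the inserted value down to the next row. The recording tableau Q records, in position (i, j), the step at which that cell was added to P.
  Insert 7 (step 1): P = [7];  Q = [1]
  Insert 6 (step 2): P = [6] / [7];  Q = [1] / [2]
  Insert 1 (step 3): P = [1] / [6] / [7];  Q = [1] / [2] / [3]
  Insert 5 (step 4): P = [1, 5] / [6] / [7];  Q = [1, 4] / [2] / [3]
  Insert 4 (step 5): P = [1, 4] / [5] / [6] / [7];  Q = [1, 4] / [2] / [3] / [5]
  Insert 2 (step 6): P = [1, 2] / [4] / [5] / [6] / [7];  Q = [1, 4] / [2] / [3] / [5] / [6]
  Insert 9 (step 7): P = [1, 2, 9] / [4] / [5] / [6] / [7];  Q = [1, 4, 7] / [2] / [3] / [5] / [6]
  Insert 8 (step 8): P = [1, 2, 8] / [4, 9] / [5] / [6] / [7];  Q = [1, 4, 7] / [2, 8] / [3] / [5] / [6]
  Insert 3 (step 9): P = [1, 2, 3] / [4, 8] / [5, 9] / [6] / [7];  Q = [1, 4, 7] / [2, 8] / [3, 9] / [5] / [6]
Final shape: (3, 2, 2, 1, 1).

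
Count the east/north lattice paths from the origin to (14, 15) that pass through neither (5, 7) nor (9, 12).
Number of paths = 47433512

Inclusion–exclusion. Total paths: C(29, 14) = 77558760. Through P₁: C(12, 5)·C(17, 9) = 19253520. Through P₂: C(21, 9)·C(8, 5) = 16460080. Since P₁ is strictly southwest of P₂, a monotone path through both must visit P₁ then P₂; paths through both = C(12, 5)·C(9, 4)·C(8, 5) = 5588352. Avoid both = 77558760 − 19253520 − 16460080 + 5588352 = 47433512.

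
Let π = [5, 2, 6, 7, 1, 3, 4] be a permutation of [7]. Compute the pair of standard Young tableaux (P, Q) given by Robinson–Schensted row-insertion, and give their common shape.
P = [1, 3, 4] / [2, 6, 7] / [5];  Q = [1, 3, 4] / [2, 6, 7] / [5];  common shape = (3, 3, 1)

Row-insert the values π_1, π_2, … into P one at a time, bumping the leftmost entry strictly greater than the inserted value down to the next row. The recording tableau Q records, in position (i, j), the step at which that cell was added to P.
  Insert 5 (step 1): P = [5];  Q = [1]
  Insert 2 (step 2): P = [2] / [5];  Q = [1] / [2]
  Insert 6 (step 3): P = [2, 6] / [5];  Q = [1, 3] / [2]
  Insert 7 (step 4): P = [2, 6, 7] / [5];  Q = [1, 3, 4] / [2]
  Insert 1 (step 5): P = [1, 6, 7] / [2] / [5];  Q = [1, 3, 4] / [2] / [5]
  Insert 3 (step 6): P = [1, 3, 7] / [2, 6] / [5];  Q = [1, 3, 4] / [2, 6] / [5]
  Insert 4 (step 7): P = [1, 3, 4] / [2, 6, 7] / [5];  Q = [1, 3, 4] / [2, 6, 7] / [5]
Final shape: (3, 3, 1).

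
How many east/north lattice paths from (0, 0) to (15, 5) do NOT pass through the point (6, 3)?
Number of paths = 10884

Total paths from (0, 0) to (15, 5): C(20, 15) = 15504. Paths through (6, 3): (paths (0, 0) → (6, 3)) × (paths (6, 3) → (15, 5)) = C(9, 6) · C(11, 9) = 84 · 55 = 4620. Avoidance count = 15504 − 4620 = 10884.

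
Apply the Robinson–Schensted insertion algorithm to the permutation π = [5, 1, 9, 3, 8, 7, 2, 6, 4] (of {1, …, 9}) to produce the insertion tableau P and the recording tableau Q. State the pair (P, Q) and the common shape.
P = [1, 2, 4] / [3, 6] / [5, 7] / [8] / [9];  Q = [1, 3, 5] / [2, 4] / [6, 8] / [7] / [9];  common shape = (3, 2, 2, 1, 1)

Row-insert the values π_1, π_2, … into P one at a time, bumping the leftmost entry strictly greater than the inserted value down to the next row. The recording tableau Q records, in position (i, j), the step at which that cell was added to P.
  Insert 5 (step 1): P = [5];  Q = [1]
  Insert 1 (step 2): P = [1] / [5];  Q = [1] / [2]
  Insert 9 (step 3): P = [1, 9] / [5];  Q = [1, 3] / [2]
  Insert 3 (step 4): P = [1, 3] / [5, 9];  Q = [1, 3] / [2, 4]
  Insert 8 (step 5): P = [1, 3, 8] / [5, 9];  Q = [1, 3, 5] / [2, 4]
  Insert 7 (step 6): P = [1, 3, 7] / [5, 8] / [9];  Q = [1, 3, 5] / [2, 4] / [6]
  Insert 2 (step 7): P = [1, 2, 7] / [3, 8] / [5] / [9];  Q = [1, 3, 5] / [2, 4] / [6] / [7]
  Insert 6 (step 8): P = [1, 2, 6] / [3, 7] / [5, 8] / [9];  Q = [1, 3, 5] / [2, 4] / [6, 8] / [7]
  Insert 4 (step 9): P = [1, 2, 4] / [3, 6] / [5, 7] / [8] / [9];  Q = [1, 3, 5] / [2, 4] / [6, 8] / [7] / [9]
Final shape: (3, 2, 2, 1, 1).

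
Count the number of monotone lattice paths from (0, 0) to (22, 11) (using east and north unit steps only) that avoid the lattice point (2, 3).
Number of paths = 162455670

Total paths from (0, 0) to (22, 11): C(33, 22) = 193536720. Paths through (2, 3): (paths (0, 0) → (2, 3)) × (paths (2, 3) → (22, 11)) = C(5, 2) · C(28, 20) = 10 · 3108105 = 31081050. Avoidance count = 193536720 − 31081050 = 162455670.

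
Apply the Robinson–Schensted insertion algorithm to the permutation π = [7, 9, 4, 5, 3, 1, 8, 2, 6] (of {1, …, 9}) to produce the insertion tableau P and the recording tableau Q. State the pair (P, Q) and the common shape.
P = [1, 2, 6] / [3, 5, 8] / [4, 9] / [7];  Q = [1, 2, 7] / [3, 4, 9] / [5, 8] / [6];  common shape = (3, 3, 2, 1)

Row-insert the values π_1, π_2, … into P one at a time, bumping the leftmost entry strictly greater than the inserted value down to the next row. The recording tableau Q records, in position (i, j), the step at which that cell was added to P.
  Insert 7 (step 1): P = [7];  Q = [1]
  Insert 9 (step 2): P = [7, 9];  Q = [1, 2]
  Insert 4 (step 3): P = [4, 9] / [7];  Q = [1, 2] / [3]
  Insert 5 (step 4): P = [4, 5] / [7, 9];  Q = [1, 2] / [3, 4]
  Insert 3 (step 5): P = [3, 5] / [4, 9] / [7];  Q = [1, 2] / [3, 4] / [5]
  Insert 1 (step 6): P = [1, 5] / [3, 9] / [4] / [7];  Q = [1, 2] / [3, 4] / [5] / [6]
  Insert 8 (step 7): P = [1, 5, 8] / [3, 9] / [4] / [7];  Q = [1, 2, 7] / [3, 4] / [5] / [6]
  Insert 2 (step 8): P = [1, 2, 8] / [3, 5] / [4, 9] / [7];  Q = [1, 2, 7] / [3, 4] / [5, 8] / [6]
  Insert 6 (step 9): P = [1, 2, 6] / [3, 5, 8] / [4, 9] / [7];  Q = [1, 2, 7] / [3, 4, 9] / [5, 8] / [6]
Final shape: (3, 3, 2, 1).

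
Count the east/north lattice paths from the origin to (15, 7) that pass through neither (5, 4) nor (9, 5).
Number of paths = 96092

Inclusion–exclusion. Total paths: C(22, 15) = 170544. Through P₁: C(9, 5)·C(13, 10) = 36036. Through P₂: C(14, 9)·C(8, 6) = 56056. Since P₁ is strictly southwest of P₂, a monotone path through both must visit P₁ then P₂; paths through both = C(9, 5)·C(5, 4)·C(8, 6) = 17640. Avoid both = 170544 − 36036 − 56056 + 17640 = 96092.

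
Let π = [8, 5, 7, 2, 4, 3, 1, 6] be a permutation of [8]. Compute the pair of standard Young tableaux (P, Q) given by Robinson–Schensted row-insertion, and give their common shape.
P = [1, 3, 6] / [2, 7] / [4] / [5] / [8];  Q = [1, 3, 8] / [2, 5] / [4] / [6] / [7];  common shape = (3, 2, 1, 1, 1)

Row-insert the values π_1, π_2, … into P one at a time, bumping the leftmost entry strictly greater than the inserted value down to the next row. The recording tableau Q records, in position (i, j), the step at which that cell was added to P.
  Insert 8 (step 1): P = [8];  Q = [1]
  Insert 5 (step 2): P = [5] / [8];  Q = [1] / [2]
  Insert 7 (step 3): P = [5, 7] / [8];  Q = [1, 3] / [2]
  Insert 2 (step 4): P = [2, 7] / [5] / [8];  Q = [1, 3] / [2] / [4]
  Insert 4 (step 5): P = [2, 4] / [5, 7] / [8];  Q = [1, 3] / [2, 5] / [4]
  Insert 3 (step 6): P = [2, 3] / [4, 7] / [5] / [8];  Q = [1, 3] / [2, 5] / [4] / [6]
  Insert 1 (step 7): P = [1, 3] / [2, 7] / [4] / [5] / [8];  Q = [1, 3] / [2, 5] / [4] / [6] / [7]
  Insert 6 (step 8): P = [1, 3, 6] / [2, 7] / [4] / [5] / [8];  Q = [1, 3, 8] / [2, 5] / [4] / [6] / [7]
Final shape: (3, 2, 1, 1, 1).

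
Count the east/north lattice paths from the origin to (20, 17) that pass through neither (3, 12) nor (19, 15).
Number of paths = 10326806865

Inclusion–exclusion. Total paths: C(37, 20) = 15905368710. Through P₁: C(15, 3)·C(22, 17) = 11981970. Through P₂: C(34, 19)·C(3, 1) = 5567902560. Since P₁ is strictly southwest of P₂, a monotone path through both must visit P₁ then P₂; paths through both = C(15, 3)·C(19, 16)·C(3, 1) = 1322685. Avoid both = 15905368710 − 11981970 − 5567902560 + 1322685 = 10326806865.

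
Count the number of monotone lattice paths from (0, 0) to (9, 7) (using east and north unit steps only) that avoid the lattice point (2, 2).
Number of paths = 6688

Total paths from (0, 0) to (9, 7): C(16, 9) = 11440. Paths through (2, 2): (paths (0, 0) → (2, 2)) × (paths (2, 2) → (9, 7)) = C(4, 2) · C(12, 7) = 6 · 792 = 4752. Avoidance count = 11440 − 4752 = 6688.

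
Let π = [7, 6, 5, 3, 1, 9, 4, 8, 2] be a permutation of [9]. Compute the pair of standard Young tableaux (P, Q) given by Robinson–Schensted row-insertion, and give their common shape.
P = [1, 2, 8] / [3, 4] / [5, 9] / [6] / [7];  Q = [1, 6, 8] / [2, 7] / [3, 9] / [4] / [5];  common shape = (3, 2, 2, 1, 1)

Row-insert the values π_1, π_2, … into P one at a time, bumping the leftmost entry strictly greater than the inserted value down to the next row. The recording tableau Q records, in position (i, j), the step at which that cell was added to P.
  Insert 7 (step 1): P = [7];  Q = [1]
  Insert 6 (step 2): P = [6] / [7];  Q = [1] / [2]
  Insert 5 (step 3): P = [5] / [6] / [7];  Q = [1] / [2] / [3]
  Insert 3 (step 4): P = [3] / [5] / [6] / [7];  Q = [1] / [2] / [3] / [4]
  Insert 1 (step 5): P = [1] / [3] / [5] / [6] / [7];  Q = [1] / [2] / [3] / [4] / [5]
  Insert 9 (step 6): P = [1, 9] / [3] / [5] / [6] / [7];  Q = [1, 6] / [2] / [3] / [4] / [5]
  Insert 4 (step 7): P = [1, 4] / [3, 9] / [5] / [6] / [7];  Q = [1, 6] / [2, 7] / [3] / [4] / [5]
  Insert 8 (step 8): P = [1, 4, 8] / [3, 9] / [5] / [6] / [7];  Q = [1, 6, 8] / [2, 7] / [3] / [4] / [5]
  Insert 2 (step 9): P = [1, 2, 8] / [3, 4] / [5, 9] / [6] / [7];  Q = [1, 6, 8] / [2, 7] / [3, 9] / [4] / [5]
Final shape: (3, 2, 2, 1, 1).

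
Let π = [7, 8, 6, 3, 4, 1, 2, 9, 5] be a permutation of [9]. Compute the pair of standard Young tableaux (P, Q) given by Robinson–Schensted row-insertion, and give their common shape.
P = [1, 2, 5] / [3, 4, 9] / [6, 8] / [7];  Q = [1, 2, 8] / [3, 5, 9] / [4, 7] / [6];  common shape = (3, 3, 2, 1)

Row-insert the values π_1, π_2, … into P one at a time, bumping the leftmost entry strictly greater than the inserted value down to the next row. The recording tableau Q records, in position (i, j), the step at which that cell was added to P.
  Insert 7 (step 1): P = [7];  Q = [1]
  Insert 8 (step 2): P = [7, 8];  Q = [1, 2]
  Insert 6 (step 3): P = [6, 8] / [7];  Q = [1, 2] / [3]
  Insert 3 (step 4): P = [3, 8] / [6] / [7];  Q = [1, 2] / [3] / [4]
  Insert 4 (step 5): P = [3, 4] / [6, 8] / [7];  Q = [1, 2] / [3, 5] / [4]
  Insert 1 (step 6): P = [1, 4] / [3, 8] / [6] / [7];  Q = [1, 2] / [3, 5] / [4] / [6]
  Insert 2 (step 7): P = [1, 2] / [3, 4] / [6, 8] / [7];  Q = [1, 2] / [3, 5] / [4, 7] / [6]
  Insert 9 (step 8): P = [1, 2, 9] / [3, 4] / [6, 8] / [7];  Q = [1, 2, 8] / [3, 5] / [4, 7] / [6]
  Insert 5 (step 9): P = [1, 2, 5] / [3, 4, 9] / [6, 8] / [7];  Q = [1, 2, 8] / [3, 5, 9] / [4, 7] / [6]
Final shape: (3, 3, 2, 1).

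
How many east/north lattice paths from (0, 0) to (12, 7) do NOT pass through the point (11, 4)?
Number of paths = 44928

Total paths from (0, 0) to (12, 7): C(19, 12) = 50388. Paths through (11, 4): (paths (0, 0) → (11, 4)) × (paths (11, 4) → (12, 7)) = C(15, 11) · C(4, 1) = 1365 · 4 = 5460. Avoidance count = 50388 − 5460 = 44928.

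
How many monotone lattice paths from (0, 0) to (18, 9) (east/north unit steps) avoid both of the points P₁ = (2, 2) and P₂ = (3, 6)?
Number of paths = 3171819

Inclusion–exclusion. Total paths: C(27, 18) = 4686825. Through P₁: C(4, 2)·C(23, 16) = 1470942. Through P₂: C(9, 3)·C(18, 15) = 68544. Since P₁ is strictly southwest of P₂, a monotone path through both must visit P₁ then P₂; paths through both = C(4, 2)·C(5, 1)·C(18, 15) = 24480. Avoid both = 4686825 − 1470942 − 68544 + 24480 = 3171819.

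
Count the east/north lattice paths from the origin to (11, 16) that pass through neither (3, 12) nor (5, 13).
Number of paths = 12207618

Inclusion–exclusion. Total paths: C(27, 11) = 13037895. Through P₁: C(15, 3)·C(12, 8) = 225225. Through P₂: C(18, 5)·C(9, 6) = 719712. Since P₁ is strictly southwest of P₂, a monotone path through both must visit P₁ then P₂; paths through both = C(15, 3)·C(3, 2)·C(9, 6) = 114660. Avoid both = 13037895 − 225225 − 719712 + 114660 = 12207618.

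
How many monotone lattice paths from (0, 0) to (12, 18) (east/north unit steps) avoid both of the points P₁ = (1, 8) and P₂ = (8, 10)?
Number of paths = 61818951

Inclusion–exclusion. Total paths: C(30, 12) = 86493225. Through P₁: C(9, 1)·C(21, 11) = 3174444. Through P₂: C(18, 8)·C(12, 4) = 21660210. Since P₁ is strictly southwest of P₂, a monotone path through both must visit P₁ then P₂; paths through both = C(9, 1)·C(9, 7)·C(12, 4) = 160380. Avoid both = 86493225 − 3174444 − 21660210 + 160380 = 61818951.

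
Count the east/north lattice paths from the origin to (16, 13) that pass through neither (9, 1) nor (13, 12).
Number of paths = 46613435

Inclusion–exclusion. Total paths: C(29, 16) = 67863915. Through P₁: C(10, 9)·C(19, 7) = 503880. Through P₂: C(25, 13)·C(4, 3) = 20801200. Since P₁ is strictly southwest of P₂, a monotone path through both must visit P₁ then P₂; paths through both = C(10, 9)·C(15, 4)·C(4, 3) = 54600. Avoid both = 67863915 − 503880 − 20801200 + 54600 = 46613435.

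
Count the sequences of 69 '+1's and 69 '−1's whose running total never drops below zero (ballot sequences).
C_69 = 337485502510215975556783793455058624700

These ballot sequences are counted by the Catalan number C_n = (1/(n + 1)) · C(2n, n). For n = 69: C_69 = (1/70) · C(138, 69) = 23623985175715118288974865541854103729000/70 = 337485502510215975556783793455058624700.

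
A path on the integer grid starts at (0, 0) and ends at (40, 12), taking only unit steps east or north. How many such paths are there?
Number of paths = 206379406870

A monotone lattice path from (0, 0) to (40, 12) consists of 40 east steps and 12 north steps in some order, so it is determined by which 40 of the 52 steps are east. The count is C(52, 40) = 206379406870.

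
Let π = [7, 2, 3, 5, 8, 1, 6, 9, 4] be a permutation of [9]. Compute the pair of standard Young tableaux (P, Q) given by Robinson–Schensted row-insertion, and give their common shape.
P = [1, 3, 4, 6, 9] / [2, 5] / [7, 8];  Q = [1, 3, 4, 5, 8] / [2, 7] / [6, 9];  common shape = (5, 2, 2)

Row-insert the values π_1, π_2, … into P one at a time, bumping the leftmost entry strictly greater than the inserted value down to the next row. The recording tableau Q records, in position (i, j), the step at which that cell was added to P.
  Insert 7 (step 1): P = [7];  Q = [1]
  Insert 2 (step 2): P = [2] / [7];  Q = [1] / [2]
  Insert 3 (step 3): P = [2, 3] / [7];  Q = [1, 3] / [2]
  Insert 5 (step 4): P = [2, 3, 5] / [7];  Q = [1, 3, 4] / [2]
  Insert 8 (step 5): P = [2, 3, 5, 8] / [7];  Q = [1, 3, 4, 5] / [2]
  Insert 1 (step 6): P = [1, 3, 5, 8] / [2] / [7];  Q = [1, 3, 4, 5] / [2] / [6]
  Insert 6 (step 7): P = [1, 3, 5, 6] / [2, 8] / [7];  Q = [1, 3, 4, 5] / [2, 7] / [6]
  Insert 9 (step 8): P = [1, 3, 5, 6, 9] / [2, 8] / [7];  Q = [1, 3, 4, 5, 8] / [2, 7] / [6]
  Insert 4 (step 9): P = [1, 3, 4, 6, 9] / [2, 5] / [7, 8];  Q = [1, 3, 4, 5, 8] / [2, 7] / [6, 9]
Final shape: (5, 2, 2).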